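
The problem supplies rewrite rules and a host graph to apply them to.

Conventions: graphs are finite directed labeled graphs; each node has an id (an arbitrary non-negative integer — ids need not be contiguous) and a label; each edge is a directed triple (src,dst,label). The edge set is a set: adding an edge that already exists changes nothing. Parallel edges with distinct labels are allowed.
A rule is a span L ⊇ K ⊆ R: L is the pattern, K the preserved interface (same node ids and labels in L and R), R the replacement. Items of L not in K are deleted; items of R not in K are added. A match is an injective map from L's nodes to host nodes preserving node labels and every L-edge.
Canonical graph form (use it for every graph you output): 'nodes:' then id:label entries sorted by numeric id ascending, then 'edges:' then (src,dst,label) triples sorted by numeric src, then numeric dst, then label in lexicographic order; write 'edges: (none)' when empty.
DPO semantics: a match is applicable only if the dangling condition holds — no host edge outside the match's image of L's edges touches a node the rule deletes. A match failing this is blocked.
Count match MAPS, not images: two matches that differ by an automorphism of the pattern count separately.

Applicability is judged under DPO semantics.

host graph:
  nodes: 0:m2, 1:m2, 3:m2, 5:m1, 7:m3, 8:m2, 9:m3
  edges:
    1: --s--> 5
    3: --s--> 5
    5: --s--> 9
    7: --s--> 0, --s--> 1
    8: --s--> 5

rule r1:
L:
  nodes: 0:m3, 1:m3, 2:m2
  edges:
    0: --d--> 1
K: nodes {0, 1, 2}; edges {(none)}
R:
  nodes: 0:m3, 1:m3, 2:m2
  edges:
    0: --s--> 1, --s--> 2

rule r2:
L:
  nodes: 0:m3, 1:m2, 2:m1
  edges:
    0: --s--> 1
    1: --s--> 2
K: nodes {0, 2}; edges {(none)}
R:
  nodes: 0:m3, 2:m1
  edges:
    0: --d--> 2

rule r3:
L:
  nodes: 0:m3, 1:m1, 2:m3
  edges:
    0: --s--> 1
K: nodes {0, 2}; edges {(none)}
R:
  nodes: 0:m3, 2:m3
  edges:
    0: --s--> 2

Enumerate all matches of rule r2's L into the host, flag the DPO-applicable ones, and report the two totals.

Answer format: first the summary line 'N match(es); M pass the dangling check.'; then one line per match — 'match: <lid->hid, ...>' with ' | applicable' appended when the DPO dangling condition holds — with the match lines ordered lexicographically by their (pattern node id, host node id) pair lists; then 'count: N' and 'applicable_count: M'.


1 match(es); 1 pass the dangling check.
match: 0->7, 1->1, 2->5 | applicable
count: 1
applicable_count: 1


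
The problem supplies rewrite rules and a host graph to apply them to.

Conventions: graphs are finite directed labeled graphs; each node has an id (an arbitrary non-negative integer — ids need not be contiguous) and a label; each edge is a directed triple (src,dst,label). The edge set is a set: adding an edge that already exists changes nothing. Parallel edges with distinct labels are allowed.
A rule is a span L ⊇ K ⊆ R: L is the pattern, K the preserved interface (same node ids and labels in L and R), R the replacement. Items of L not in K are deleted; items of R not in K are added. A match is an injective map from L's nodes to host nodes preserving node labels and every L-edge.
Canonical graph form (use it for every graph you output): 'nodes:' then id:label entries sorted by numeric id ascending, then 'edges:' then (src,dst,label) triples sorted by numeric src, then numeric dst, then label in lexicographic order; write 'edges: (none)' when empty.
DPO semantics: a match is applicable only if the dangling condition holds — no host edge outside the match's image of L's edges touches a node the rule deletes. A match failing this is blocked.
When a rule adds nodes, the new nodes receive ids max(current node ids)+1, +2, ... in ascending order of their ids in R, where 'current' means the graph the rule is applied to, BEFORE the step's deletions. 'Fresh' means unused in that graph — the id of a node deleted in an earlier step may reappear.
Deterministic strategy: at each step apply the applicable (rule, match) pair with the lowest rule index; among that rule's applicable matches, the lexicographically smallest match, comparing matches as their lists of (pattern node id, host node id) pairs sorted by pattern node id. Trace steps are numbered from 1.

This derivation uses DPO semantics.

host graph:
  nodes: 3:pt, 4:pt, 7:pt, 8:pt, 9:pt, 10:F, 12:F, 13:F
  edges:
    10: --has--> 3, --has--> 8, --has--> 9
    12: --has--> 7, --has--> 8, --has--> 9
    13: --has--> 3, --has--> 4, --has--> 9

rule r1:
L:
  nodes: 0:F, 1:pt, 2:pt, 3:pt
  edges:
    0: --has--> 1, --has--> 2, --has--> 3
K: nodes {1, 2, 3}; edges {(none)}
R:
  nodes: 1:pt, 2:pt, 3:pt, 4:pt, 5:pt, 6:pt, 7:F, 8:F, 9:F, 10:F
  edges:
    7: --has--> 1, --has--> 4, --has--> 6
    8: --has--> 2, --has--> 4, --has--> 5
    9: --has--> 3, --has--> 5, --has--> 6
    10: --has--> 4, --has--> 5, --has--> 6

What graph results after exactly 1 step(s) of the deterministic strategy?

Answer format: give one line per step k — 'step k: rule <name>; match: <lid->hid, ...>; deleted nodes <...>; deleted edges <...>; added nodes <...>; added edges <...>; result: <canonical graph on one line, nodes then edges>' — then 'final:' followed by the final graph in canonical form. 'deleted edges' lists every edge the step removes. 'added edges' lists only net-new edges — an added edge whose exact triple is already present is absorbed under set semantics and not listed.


step 1: rule r1; match: 0->10, 1->3, 2->8, 3->9; deleted nodes 10; deleted edges (10,3,has); (10,8,has); (10,9,has); added nodes 14, 15, 16, 17, 18, 19, 20; added edges (17,3,has); (17,14,has); (17,16,has); (18,8,has); (18,14,has); (18,15,has); (19,9,has); (19,15,has); (19,16,has); (20,14,has); (20,15,has); (20,16,has); result: nodes: 3:pt, 4:pt, 7:pt, 8:pt, 9:pt, 12:F, 13:F, 14:pt, 15:pt, 16:pt, 17:F, 18:F, 19:F, 20:F edges: (12,7,has); (12,8,has); (12,9,has); (13,3,has); (13,4,has); (13,9,has); (17,3,has); (17,14,has); (17,16,has); (18,8,has); (18,14,has); (18,15,has); (19,9,has); (19,15,has); (19,16,has); (20,14,has); (20,15,has); (20,16,has)
final:
nodes: 3:pt, 4:pt, 7:pt, 8:pt, 9:pt, 12:F, 13:F, 14:pt, 15:pt, 16:pt, 17:F, 18:F, 19:F, 20:F
edges: (12,7,has); (12,8,has); (12,9,has); (13,3,has); (13,4,has); (13,9,has); (17,3,has); (17,14,has); (17,16,has); (18,8,has); (18,14,has); (18,15,has); (19,9,has); (19,15,has); (19,16,has); (20,14,has); (20,15,has); (20,16,has)


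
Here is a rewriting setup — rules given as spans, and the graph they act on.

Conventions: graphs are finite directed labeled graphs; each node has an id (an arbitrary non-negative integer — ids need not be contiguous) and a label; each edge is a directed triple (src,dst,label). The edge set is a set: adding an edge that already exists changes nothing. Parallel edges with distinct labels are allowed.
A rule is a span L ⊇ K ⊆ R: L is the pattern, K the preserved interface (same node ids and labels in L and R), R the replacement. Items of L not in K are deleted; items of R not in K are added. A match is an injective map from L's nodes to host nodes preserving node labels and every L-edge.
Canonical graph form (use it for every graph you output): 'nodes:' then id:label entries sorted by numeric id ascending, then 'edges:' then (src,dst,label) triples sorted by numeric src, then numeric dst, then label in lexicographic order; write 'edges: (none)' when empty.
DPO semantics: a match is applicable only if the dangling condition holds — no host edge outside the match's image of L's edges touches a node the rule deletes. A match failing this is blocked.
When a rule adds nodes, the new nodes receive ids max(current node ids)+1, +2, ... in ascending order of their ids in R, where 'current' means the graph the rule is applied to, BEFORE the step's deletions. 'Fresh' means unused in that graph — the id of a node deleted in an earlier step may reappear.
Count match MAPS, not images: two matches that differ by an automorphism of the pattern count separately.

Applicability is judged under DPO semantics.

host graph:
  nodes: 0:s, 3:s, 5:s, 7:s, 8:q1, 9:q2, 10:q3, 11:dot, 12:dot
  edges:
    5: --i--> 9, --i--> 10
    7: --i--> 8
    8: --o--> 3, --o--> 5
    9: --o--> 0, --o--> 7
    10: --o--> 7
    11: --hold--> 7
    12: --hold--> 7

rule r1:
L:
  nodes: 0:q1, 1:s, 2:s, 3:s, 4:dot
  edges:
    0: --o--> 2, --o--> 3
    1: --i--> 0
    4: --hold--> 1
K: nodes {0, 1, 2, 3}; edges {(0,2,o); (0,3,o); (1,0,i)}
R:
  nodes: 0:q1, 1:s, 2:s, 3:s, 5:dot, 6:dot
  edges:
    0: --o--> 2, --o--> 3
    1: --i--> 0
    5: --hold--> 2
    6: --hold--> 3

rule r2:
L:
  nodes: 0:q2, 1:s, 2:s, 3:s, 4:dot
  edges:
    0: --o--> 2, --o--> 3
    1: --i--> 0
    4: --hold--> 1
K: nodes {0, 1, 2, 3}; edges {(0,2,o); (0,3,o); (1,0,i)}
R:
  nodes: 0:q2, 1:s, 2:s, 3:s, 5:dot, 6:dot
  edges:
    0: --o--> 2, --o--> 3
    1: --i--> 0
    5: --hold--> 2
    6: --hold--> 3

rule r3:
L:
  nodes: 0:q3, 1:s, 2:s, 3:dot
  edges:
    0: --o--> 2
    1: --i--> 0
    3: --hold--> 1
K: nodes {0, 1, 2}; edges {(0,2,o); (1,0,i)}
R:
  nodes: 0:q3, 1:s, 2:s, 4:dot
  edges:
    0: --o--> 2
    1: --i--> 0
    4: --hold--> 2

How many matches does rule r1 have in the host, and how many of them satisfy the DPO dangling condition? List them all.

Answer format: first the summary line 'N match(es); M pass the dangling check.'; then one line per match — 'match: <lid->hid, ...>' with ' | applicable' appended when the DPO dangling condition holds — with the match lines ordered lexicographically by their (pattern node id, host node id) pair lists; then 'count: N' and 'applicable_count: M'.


4 match(es); 4 pass the dangling check.
match: 0->8, 1->7, 2->3, 3->5, 4->11 | applicable
match: 0->8, 1->7, 2->3, 3->5, 4->12 | applicable
match: 0->8, 1->7, 2->5, 3->3, 4->11 | applicable
match: 0->8, 1->7, 2->5, 3->3, 4->12 | applicable
count: 4
applicable_count: 4


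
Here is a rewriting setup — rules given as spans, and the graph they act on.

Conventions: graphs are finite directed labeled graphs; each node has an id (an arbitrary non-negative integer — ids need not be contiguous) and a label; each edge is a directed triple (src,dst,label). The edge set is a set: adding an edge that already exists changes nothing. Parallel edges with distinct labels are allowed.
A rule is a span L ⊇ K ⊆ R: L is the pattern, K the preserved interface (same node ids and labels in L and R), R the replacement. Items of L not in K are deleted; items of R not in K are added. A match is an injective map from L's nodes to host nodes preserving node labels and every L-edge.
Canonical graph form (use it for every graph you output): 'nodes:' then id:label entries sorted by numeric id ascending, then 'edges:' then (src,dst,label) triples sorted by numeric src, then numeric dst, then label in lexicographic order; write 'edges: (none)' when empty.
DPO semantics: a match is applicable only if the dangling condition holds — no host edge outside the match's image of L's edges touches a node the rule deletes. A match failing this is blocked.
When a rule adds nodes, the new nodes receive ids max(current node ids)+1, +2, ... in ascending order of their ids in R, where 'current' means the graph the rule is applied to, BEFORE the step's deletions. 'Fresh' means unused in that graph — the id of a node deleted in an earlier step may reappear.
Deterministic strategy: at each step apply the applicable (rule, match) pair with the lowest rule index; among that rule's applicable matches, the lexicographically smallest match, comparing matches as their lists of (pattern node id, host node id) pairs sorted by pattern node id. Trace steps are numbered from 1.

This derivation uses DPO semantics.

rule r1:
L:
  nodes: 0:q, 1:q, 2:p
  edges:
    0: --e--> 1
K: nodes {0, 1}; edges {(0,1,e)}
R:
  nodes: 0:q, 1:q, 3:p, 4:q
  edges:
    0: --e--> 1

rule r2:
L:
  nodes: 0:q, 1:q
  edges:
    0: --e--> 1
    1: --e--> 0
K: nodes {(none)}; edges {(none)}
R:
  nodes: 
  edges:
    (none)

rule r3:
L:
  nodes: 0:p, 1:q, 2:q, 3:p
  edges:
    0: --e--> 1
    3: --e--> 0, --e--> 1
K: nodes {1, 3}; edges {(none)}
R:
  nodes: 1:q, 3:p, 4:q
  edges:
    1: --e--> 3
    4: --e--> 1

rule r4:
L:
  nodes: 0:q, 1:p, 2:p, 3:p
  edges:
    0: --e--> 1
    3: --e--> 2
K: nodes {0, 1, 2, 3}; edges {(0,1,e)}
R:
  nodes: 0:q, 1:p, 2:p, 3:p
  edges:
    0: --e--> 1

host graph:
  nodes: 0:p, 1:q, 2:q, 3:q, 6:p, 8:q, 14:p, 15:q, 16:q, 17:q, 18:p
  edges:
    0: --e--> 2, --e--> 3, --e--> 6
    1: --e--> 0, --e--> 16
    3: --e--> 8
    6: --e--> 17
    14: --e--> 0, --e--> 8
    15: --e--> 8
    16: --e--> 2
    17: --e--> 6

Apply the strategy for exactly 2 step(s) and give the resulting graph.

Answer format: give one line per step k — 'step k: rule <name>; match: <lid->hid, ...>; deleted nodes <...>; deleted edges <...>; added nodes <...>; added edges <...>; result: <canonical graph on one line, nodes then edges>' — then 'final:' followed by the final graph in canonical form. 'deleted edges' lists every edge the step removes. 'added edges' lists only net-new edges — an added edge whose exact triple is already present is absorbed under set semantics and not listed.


step 1: rule r1; match: 0->1, 1->16, 2->18; deleted nodes 18; deleted edges (none); added nodes 19, 20; added edges (none); result: nodes: 0:p, 1:q, 2:q, 3:q, 6:p, 8:q, 14:p, 15:q, 16:q, 17:q, 19:p, 20:q edges: (0,2,e); (0,3,e); (0,6,e); (1,0,e); (1,16,e); (3,8,e); (6,17,e); (14,0,e); (14,8,e); (15,8,e); (16,2,e); (17,6,e)
step 2: rule r1; match: 0->1, 1->16, 2->19; deleted nodes 19; deleted edges (none); added nodes 21, 22; added edges (none); result: nodes: 0:p, 1:q, 2:q, 3:q, 6:p, 8:q, 14:p, 15:q, 16:q, 17:q, 20:q, 21:p, 22:q edges: (0,2,e); (0,3,e); (0,6,e); (1,0,e); (1,16,e); (3,8,e); (6,17,e); (14,0,e); (14,8,e); (15,8,e); (16,2,e); (17,6,e)
final:
nodes: 0:p, 1:q, 2:q, 3:q, 6:p, 8:q, 14:p, 15:q, 16:q, 17:q, 20:q, 21:p, 22:q
edges: (0,2,e); (0,3,e); (0,6,e); (1,0,e); (1,16,e); (3,8,e); (6,17,e); (14,0,e); (14,8,e); (15,8,e); (16,2,e); (17,6,e)


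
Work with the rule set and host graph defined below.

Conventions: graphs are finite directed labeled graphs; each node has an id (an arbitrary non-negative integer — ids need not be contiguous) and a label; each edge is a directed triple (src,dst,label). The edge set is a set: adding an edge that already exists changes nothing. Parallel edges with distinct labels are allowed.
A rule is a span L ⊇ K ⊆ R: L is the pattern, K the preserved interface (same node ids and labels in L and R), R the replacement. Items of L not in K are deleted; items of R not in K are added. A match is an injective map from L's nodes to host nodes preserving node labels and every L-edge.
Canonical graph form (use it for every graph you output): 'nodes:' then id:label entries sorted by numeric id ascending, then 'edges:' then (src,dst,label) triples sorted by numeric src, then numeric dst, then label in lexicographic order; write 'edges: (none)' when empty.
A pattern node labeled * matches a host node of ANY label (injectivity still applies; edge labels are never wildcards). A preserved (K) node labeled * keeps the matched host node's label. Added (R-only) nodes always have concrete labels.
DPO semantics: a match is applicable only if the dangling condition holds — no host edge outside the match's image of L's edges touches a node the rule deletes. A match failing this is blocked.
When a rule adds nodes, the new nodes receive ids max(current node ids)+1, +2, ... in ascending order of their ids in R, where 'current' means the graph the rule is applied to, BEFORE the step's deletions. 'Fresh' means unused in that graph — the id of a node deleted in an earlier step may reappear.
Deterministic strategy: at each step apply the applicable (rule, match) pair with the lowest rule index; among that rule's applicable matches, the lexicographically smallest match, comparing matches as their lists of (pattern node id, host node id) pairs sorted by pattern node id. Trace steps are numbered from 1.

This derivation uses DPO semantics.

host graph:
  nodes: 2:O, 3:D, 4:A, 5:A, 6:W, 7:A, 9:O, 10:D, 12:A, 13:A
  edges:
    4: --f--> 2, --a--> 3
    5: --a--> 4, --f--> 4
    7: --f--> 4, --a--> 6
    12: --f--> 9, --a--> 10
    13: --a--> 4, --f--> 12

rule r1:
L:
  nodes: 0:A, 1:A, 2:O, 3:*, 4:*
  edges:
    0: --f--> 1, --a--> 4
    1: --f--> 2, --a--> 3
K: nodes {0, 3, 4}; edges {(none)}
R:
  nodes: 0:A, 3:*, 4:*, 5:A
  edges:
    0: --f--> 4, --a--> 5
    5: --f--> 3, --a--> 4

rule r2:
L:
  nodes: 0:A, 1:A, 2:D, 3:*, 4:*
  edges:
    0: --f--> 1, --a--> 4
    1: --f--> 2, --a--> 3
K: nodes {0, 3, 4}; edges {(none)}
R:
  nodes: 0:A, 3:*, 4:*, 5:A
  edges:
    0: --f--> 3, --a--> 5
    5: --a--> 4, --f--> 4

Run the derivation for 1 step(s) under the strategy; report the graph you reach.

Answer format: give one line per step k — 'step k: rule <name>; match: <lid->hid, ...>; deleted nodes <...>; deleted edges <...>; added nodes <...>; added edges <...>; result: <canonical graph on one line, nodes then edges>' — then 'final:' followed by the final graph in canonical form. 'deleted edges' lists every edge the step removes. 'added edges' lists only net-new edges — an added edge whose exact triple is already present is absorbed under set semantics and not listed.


step 1: rule r1; match: 0->13, 1->12, 2->9, 3->10, 4->4; deleted nodes 9, 12; deleted edges (12,9,f); (12,10,a); (13,4,a); (13,12,f); added nodes 14; added edges (13,4,f); (13,14,a); (14,4,a); (14,10,f); result: nodes: 2:O, 3:D, 4:A, 5:A, 6:W, 7:A, 10:D, 13:A, 14:A edges: (4,2,f); (4,3,a); (5,4,a); (5,4,f); (7,4,f); (7,6,a); (13,4,f); (13,14,a); (14,4,a); (14,10,f)
final:
nodes: 2:O, 3:D, 4:A, 5:A, 6:W, 7:A, 10:D, 13:A, 14:A
edges: (4,2,f); (4,3,a); (5,4,a); (5,4,f); (7,4,f); (7,6,a); (13,4,f); (13,14,a); (14,4,a); (14,10,f)


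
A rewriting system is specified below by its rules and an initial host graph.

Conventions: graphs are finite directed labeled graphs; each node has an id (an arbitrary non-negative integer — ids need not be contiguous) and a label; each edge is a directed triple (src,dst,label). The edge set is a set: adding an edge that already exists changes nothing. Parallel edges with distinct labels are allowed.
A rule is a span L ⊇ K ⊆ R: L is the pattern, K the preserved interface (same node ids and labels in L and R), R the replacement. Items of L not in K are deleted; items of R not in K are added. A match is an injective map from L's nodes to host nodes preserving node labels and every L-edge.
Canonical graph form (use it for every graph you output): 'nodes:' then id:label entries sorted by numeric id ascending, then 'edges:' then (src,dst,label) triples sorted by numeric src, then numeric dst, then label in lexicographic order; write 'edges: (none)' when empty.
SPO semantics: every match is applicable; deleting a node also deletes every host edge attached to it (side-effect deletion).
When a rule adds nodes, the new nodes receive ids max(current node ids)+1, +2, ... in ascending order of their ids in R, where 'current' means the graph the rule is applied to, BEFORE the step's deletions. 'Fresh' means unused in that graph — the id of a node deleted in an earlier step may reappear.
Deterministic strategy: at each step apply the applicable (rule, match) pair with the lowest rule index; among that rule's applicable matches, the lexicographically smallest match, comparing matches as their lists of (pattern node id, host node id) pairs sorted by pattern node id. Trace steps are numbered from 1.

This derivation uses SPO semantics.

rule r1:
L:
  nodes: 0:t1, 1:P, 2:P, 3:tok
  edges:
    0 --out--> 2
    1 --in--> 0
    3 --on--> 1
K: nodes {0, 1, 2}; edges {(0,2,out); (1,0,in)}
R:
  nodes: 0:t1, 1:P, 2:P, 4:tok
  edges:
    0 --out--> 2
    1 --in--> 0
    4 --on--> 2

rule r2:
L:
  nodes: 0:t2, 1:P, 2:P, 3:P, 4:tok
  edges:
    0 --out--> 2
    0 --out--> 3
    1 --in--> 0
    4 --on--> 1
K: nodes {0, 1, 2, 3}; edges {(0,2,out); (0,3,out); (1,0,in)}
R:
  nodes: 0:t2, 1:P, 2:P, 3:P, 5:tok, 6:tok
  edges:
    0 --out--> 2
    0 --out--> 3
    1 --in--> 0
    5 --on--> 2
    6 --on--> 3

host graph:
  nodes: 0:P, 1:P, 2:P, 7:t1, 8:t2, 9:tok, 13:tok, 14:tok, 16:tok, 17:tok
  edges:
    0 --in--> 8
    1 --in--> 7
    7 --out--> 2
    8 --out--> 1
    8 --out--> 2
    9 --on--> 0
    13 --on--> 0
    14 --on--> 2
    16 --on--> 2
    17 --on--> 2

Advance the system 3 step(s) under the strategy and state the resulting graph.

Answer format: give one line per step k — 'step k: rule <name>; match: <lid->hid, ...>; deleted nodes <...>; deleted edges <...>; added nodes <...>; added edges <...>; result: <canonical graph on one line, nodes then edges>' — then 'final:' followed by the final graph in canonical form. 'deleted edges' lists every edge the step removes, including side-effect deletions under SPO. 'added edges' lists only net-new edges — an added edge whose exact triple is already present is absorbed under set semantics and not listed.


step 1: rule r2; match: 0->8, 1->0, 2->1, 3->2, 4->9; deleted nodes 9; deleted edges (9,0,on); added nodes 18, 19; added edges (18,1,on); (19,2,on); result: nodes: 0:P, 1:P, 2:P, 7:t1, 8:t2, 13:tok, 14:tok, 16:tok, 17:tok, 18:tok, 19:tok edges: (0,8,in); (1,7,in); (7,2,out); (8,1,out); (8,2,out); (13,0,on); (14,2,on); (16,2,on); (17,2,on); (18,1,on); (19,2,on)
step 2: rule r1; match: 0->7, 1->1, 2->2, 3->18; deleted nodes 18; deleted edges (18,1,on); added nodes 20; added edges (20,2,on); result: nodes: 0:P, 1:P, 2:P, 7:t1, 8:t2, 13:tok, 14:tok, 16:tok, 17:tok, 19:tok, 20:tok edges: (0,8,in); (1,7,in); (7,2,out); (8,1,out); (8,2,out); (13,0,on); (14,2,on); (16,2,on); (17,2,on); (19,2,on); (20,2,on)
step 3: rule r2; match: 0->8, 1->0, 2->1, 3->2, 4->13; deleted nodes 13; deleted edges (13,0,on); added nodes 21, 22; added edges (21,1,on); (22,2,on); result: nodes: 0:P, 1:P, 2:P, 7:t1, 8:t2, 14:tok, 16:tok, 17:tok, 19:tok, 20:tok, 21:tok, 22:tok edges: (0,8,in); (1,7,in); (7,2,out); (8,1,out); (8,2,out); (14,2,on); (16,2,on); (17,2,on); (19,2,on); (20,2,on); (21,1,on); (22,2,on)
final:
nodes: 0:P, 1:P, 2:P, 7:t1, 8:t2, 14:tok, 16:tok, 17:tok, 19:tok, 20:tok, 21:tok, 22:tok
edges: (0,8,in); (1,7,in); (7,2,out); (8,1,out); (8,2,out); (14,2,on); (16,2,on); (17,2,on); (19,2,on); (20,2,on); (21,1,on); (22,2,on)


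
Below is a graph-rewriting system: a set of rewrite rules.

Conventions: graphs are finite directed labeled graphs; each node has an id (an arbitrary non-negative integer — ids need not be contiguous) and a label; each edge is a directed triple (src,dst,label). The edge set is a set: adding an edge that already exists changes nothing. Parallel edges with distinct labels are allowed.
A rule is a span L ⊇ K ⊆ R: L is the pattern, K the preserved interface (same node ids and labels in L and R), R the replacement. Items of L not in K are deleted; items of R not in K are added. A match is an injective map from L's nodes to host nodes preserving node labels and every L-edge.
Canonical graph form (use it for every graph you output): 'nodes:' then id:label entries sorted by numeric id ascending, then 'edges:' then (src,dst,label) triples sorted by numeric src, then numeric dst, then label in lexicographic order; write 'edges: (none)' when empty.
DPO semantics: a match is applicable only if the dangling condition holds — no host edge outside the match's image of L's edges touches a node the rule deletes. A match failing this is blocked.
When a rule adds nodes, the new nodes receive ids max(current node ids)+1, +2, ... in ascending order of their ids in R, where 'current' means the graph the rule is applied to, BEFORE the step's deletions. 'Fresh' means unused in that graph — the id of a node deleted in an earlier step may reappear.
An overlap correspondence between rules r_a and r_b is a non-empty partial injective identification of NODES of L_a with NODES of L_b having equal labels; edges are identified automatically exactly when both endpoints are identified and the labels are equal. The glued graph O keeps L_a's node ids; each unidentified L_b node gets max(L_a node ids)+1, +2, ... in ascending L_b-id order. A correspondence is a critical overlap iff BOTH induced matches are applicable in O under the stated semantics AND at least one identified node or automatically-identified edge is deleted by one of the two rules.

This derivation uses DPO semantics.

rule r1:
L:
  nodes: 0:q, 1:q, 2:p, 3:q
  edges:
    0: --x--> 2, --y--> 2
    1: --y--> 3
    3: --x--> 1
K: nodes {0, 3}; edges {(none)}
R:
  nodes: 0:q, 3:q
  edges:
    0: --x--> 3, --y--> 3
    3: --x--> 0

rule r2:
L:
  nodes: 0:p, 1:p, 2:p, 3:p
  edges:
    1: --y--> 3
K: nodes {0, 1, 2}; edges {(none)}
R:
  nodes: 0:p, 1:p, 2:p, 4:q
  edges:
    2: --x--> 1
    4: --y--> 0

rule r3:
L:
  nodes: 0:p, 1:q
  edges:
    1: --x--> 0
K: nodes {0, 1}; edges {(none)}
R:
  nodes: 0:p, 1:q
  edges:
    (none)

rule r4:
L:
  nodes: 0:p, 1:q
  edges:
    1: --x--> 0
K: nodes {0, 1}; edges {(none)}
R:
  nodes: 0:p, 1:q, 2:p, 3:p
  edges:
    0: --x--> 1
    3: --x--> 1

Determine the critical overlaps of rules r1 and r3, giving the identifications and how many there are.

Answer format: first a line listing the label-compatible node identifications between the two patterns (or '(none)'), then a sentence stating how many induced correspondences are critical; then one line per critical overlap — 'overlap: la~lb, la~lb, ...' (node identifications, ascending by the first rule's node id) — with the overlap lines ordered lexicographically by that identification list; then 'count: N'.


label-compatible node identifications between L(r1) and L(r3): 0~1, 1~1, 2~0, 3~1
1 of the induced correspondences is a critical overlap of r1 and r3.
overlap: 0~1, 2~0
count: 1


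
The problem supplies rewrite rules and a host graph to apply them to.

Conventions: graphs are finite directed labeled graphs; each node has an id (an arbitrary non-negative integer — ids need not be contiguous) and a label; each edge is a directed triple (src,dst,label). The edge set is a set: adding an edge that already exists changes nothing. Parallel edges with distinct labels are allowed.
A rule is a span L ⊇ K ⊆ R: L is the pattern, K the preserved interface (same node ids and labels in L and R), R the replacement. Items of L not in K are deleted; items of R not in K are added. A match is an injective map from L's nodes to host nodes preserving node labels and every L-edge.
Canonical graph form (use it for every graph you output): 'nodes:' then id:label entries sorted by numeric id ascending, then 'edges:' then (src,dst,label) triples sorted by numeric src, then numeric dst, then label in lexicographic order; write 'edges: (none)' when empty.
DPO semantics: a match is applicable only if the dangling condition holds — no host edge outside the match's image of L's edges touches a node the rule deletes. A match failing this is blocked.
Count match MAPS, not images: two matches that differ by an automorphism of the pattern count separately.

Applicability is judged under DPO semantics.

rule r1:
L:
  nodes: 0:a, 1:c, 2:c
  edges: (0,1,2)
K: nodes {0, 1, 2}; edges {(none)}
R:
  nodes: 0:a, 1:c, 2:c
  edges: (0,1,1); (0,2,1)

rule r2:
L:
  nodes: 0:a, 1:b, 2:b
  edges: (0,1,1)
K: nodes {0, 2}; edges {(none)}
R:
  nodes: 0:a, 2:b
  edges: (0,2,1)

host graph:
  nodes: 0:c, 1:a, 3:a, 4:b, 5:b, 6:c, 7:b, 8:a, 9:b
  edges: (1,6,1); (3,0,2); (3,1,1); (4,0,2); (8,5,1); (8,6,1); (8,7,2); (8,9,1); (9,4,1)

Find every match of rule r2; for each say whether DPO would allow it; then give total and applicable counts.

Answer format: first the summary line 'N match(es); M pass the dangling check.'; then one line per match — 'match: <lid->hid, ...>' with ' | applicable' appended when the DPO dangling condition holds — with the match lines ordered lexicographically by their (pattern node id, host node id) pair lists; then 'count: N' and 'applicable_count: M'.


6 match(es); 3 pass the dangling check.
match: 0->8, 1->5, 2->4 | applicable
match: 0->8, 1->5, 2->7 | applicable
match: 0->8, 1->5, 2->9 | applicable
match: 0->8, 1->9, 2->4
match: 0->8, 1->9, 2->5
match: 0->8, 1->9, 2->7
count: 6
applicable_count: 3


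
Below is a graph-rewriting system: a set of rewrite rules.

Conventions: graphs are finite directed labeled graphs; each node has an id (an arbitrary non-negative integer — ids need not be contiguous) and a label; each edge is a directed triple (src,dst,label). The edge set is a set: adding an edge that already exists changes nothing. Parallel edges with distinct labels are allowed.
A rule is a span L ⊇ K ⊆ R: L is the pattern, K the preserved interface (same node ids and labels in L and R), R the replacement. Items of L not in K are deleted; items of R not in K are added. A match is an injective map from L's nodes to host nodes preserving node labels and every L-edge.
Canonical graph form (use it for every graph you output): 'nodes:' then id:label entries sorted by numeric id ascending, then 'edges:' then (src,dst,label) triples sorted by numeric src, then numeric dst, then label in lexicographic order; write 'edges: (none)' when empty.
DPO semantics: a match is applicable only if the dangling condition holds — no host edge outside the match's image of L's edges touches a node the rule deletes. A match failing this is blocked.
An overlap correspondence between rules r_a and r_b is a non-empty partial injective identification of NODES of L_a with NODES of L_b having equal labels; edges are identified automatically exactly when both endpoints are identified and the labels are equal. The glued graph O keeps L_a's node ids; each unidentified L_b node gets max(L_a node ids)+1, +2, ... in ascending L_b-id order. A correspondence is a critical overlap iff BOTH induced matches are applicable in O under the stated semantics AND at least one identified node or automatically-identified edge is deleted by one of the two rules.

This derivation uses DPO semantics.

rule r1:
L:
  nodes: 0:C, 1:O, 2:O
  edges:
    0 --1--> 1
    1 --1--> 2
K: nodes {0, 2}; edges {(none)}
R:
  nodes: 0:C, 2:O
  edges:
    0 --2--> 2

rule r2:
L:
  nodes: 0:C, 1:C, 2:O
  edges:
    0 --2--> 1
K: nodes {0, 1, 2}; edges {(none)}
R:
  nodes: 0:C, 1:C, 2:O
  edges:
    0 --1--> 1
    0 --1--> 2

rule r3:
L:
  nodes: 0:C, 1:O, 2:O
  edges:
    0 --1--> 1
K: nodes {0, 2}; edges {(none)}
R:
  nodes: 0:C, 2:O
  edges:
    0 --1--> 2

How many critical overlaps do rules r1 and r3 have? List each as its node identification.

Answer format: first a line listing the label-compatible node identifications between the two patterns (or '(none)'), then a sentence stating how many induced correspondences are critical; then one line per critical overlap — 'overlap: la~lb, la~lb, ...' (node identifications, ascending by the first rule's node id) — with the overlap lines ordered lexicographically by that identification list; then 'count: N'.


label-compatible node identifications between L(r1) and L(r3): 0~0, 1~1, 1~2, 2~1, 2~2
2 of the induced correspondences are critical overlaps of r1 and r3.
overlap: 0~0, 1~2
overlap: 1~2
count: 2


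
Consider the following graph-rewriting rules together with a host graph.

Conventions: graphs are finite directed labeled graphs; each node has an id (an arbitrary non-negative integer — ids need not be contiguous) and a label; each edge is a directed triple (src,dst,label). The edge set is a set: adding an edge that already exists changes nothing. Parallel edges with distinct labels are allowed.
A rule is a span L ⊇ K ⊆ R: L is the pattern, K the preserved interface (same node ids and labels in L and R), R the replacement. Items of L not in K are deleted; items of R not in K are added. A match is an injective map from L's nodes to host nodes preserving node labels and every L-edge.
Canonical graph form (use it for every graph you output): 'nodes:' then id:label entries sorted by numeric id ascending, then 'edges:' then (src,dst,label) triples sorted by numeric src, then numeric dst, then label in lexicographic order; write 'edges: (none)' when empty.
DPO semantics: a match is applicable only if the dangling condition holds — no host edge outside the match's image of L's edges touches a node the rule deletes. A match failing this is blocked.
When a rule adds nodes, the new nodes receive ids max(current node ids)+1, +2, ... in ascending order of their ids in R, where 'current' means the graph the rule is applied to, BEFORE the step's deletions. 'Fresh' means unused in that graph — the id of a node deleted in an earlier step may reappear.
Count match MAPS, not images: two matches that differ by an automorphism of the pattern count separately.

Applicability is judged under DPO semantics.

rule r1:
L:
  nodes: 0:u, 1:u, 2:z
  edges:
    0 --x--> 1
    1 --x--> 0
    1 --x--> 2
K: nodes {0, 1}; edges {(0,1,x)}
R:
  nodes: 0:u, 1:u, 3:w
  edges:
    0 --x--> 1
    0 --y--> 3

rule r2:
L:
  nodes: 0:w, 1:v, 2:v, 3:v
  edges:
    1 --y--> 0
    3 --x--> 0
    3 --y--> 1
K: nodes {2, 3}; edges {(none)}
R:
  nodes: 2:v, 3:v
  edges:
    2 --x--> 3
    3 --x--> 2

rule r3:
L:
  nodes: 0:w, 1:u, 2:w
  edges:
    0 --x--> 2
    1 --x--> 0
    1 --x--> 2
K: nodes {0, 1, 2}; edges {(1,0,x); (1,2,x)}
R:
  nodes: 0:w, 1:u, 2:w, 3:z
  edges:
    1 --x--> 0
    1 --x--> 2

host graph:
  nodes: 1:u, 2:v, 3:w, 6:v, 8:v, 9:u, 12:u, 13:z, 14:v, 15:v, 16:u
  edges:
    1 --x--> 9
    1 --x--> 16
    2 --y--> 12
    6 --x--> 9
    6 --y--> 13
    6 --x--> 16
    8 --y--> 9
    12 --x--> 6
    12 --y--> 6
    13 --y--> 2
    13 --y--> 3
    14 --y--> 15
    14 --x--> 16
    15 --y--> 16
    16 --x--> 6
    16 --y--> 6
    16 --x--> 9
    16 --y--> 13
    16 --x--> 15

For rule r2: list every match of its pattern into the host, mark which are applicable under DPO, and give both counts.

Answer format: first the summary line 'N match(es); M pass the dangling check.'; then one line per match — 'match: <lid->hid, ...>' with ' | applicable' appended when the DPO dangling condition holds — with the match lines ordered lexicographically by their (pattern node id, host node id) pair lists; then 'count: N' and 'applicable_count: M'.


0 match(es); 0 pass the dangling check.
count: 0
applicable_count: 0


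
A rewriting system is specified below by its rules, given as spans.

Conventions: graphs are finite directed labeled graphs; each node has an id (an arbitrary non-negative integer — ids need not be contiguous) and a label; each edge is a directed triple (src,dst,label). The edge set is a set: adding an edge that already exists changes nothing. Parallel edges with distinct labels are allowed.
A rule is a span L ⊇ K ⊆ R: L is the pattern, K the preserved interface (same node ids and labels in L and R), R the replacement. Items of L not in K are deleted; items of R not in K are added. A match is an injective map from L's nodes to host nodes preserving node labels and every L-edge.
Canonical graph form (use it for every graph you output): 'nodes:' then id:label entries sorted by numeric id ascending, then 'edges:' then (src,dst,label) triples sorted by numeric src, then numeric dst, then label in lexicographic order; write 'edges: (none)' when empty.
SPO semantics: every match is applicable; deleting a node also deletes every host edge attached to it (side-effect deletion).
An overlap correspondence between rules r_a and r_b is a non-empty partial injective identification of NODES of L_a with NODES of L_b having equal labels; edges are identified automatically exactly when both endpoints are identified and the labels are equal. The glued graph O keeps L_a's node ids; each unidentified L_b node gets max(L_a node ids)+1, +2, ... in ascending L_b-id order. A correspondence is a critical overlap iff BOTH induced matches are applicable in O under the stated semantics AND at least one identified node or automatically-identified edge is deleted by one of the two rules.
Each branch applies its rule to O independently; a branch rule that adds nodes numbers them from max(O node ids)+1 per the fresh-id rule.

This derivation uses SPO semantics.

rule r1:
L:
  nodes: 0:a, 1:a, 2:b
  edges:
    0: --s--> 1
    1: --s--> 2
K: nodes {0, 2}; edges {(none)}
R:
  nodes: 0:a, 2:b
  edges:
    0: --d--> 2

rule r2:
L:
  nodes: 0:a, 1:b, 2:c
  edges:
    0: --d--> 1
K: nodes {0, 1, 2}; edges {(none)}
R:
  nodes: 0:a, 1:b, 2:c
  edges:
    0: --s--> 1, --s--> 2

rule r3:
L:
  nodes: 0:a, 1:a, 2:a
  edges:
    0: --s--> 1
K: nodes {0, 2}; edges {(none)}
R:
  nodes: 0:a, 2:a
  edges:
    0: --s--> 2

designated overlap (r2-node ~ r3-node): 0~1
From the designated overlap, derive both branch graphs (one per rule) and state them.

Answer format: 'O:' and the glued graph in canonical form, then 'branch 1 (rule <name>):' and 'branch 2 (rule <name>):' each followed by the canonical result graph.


O:
nodes: 0:a, 1:b, 2:c, 3:a, 4:a
edges: (0,1,d); (3,0,s)
branch 1 (rule r2):
nodes: 0:a, 1:b, 2:c, 3:a, 4:a
edges: (0,1,s); (0,2,s); (3,0,s)
branch 2 (rule r3):
nodes: 1:b, 2:c, 3:a, 4:a
edges: (3,4,s)


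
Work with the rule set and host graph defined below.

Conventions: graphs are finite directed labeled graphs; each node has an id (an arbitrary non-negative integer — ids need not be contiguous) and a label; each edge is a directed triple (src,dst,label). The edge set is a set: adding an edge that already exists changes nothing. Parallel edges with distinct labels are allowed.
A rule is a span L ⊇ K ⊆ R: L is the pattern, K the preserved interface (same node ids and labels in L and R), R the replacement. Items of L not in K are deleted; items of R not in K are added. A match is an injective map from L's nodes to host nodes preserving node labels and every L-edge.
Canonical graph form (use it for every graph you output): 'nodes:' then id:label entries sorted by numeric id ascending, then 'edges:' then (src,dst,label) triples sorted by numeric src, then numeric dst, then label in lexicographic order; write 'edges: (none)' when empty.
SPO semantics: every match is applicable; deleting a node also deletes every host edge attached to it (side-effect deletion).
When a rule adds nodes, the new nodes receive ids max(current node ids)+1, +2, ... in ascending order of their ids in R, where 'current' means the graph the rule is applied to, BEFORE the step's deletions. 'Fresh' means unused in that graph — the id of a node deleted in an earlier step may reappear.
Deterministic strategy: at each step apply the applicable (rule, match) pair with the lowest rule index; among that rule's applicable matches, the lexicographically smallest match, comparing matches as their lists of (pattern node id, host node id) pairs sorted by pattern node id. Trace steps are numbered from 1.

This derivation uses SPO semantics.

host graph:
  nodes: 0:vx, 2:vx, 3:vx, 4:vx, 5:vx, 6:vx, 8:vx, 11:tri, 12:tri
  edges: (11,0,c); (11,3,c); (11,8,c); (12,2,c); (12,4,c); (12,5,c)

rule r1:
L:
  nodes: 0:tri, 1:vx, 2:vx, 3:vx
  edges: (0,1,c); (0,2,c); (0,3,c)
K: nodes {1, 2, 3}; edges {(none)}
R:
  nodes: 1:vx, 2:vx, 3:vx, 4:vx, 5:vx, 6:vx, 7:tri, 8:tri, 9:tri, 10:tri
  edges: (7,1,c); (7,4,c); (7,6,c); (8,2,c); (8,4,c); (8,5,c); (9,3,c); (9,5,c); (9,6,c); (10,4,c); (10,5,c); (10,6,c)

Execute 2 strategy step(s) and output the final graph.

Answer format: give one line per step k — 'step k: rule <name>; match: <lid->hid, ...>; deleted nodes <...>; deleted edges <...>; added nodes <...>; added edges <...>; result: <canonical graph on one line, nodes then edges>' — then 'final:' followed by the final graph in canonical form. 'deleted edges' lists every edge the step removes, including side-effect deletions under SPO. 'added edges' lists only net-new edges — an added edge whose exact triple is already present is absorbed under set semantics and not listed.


step 1: rule r1; match: 0->11, 1->0, 2->3, 3->8; deleted nodes 11; deleted edges (11,0,c); (11,3,c); (11,8,c); added nodes 13, 14, 15, 16, 17, 18, 19; added edges (16,0,c); (16,13,c); (16,15,c); (17,3,c); (17,13,c); (17,14,c); (18,8,c); (18,14,c); (18,15,c); (19,13,c); (19,14,c); (19,15,c); result: nodes: 0:vx, 2:vx, 3:vx, 4:vx, 5:vx, 6:vx, 8:vx, 12:tri, 13:vx, 14:vx, 15:vx, 16:tri, 17:tri, 18:tri, 19:tri edges: (12,2,c); (12,4,c); (12,5,c); (16,0,c); (16,13,c); (16,15,c); (17,3,c); (17,13,c); (17,14,c); (18,8,c); (18,14,c); (18,15,c); (19,13,c); (19,14,c); (19,15,c)
step 2: rule r1; match: 0->12, 1->2, 2->4, 3->5; deleted nodes 12; deleted edges (12,2,c); (12,4,c); (12,5,c); added nodes 20, 21, 22, 23, 24, 25, 26; added edges (23,2,c); (23,20,c); (23,22,c); (24,4,c); (24,20,c); (24,21,c); (25,5,c); (25,21,c); (25,22,c); (26,20,c); (26,21,c); (26,22,c); result: nodes: 0:vx, 2:vx, 3:vx, 4:vx, 5:vx, 6:vx, 8:vx, 13:vx, 14:vx, 15:vx, 16:tri, 17:tri, 18:tri, 19:tri, 20:vx, 21:vx, 22:vx, 23:tri, 24:tri, 25:tri, 26:tri edges: (16,0,c); (16,13,c); (16,15,c); (17,3,c); (17,13,c); (17,14,c); (18,8,c); (18,14,c); (18,15,c); (19,13,c); (19,14,c); (19,15,c); (23,2,c); (23,20,c); (23,22,c); (24,4,c); (24,20,c); (24,21,c); (25,5,c); (25,21,c); (25,22,c); (26,20,c); (26,21,c); (26,22,c)
final:
nodes: 0:vx, 2:vx, 3:vx, 4:vx, 5:vx, 6:vx, 8:vx, 13:vx, 14:vx, 15:vx, 16:tri, 17:tri, 18:tri, 19:tri, 20:vx, 21:vx, 22:vx, 23:tri, 24:tri, 25:tri, 26:tri
edges: (16,0,c); (16,13,c); (16,15,c); (17,3,c); (17,13,c); (17,14,c); (18,8,c); (18,14,c); (18,15,c); (19,13,c); (19,14,c); (19,15,c); (23,2,c); (23,20,c); (23,22,c); (24,4,c); (24,20,c); (24,21,c); (25,5,c); (25,21,c); (25,22,c); (26,20,c); (26,21,c); (26,22,c)
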